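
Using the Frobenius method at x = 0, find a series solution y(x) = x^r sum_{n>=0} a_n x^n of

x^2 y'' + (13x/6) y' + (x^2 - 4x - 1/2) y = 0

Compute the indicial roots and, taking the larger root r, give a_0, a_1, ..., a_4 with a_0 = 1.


Write in Frobenius form y'' + (p(x)/x) y' + (q(x)/x^2) y = 0:
  p(x) = 13/6,  q(x) = x^2 - 4x - 1/2.
Indicial equation: r(r-1) + (13/6) r + (-1/2) = 0 -> roots r_1 = 1/3, r_2 = -3/2.
Take r = r_1 = 1/3. Let y(x) = x^r sum_{n>=0} a_n x^n with a_0 = 1.
Substitute y = x^r sum a_n x^n and match x^{r+n}. The recurrence is
  D(n) a_n - 4 a_{n-1} + 1 a_{n-2} = 0,  where D(n) = (r+n)(r+n-1) + (13/6)(r+n) + (-1/2).
  a_n = [4 a_{n-1} - 1 a_{n-2}] / D(n).
Since the indicial polynomial factors as (r - r_1)(r - r_2), D(n) = (r_1 + n - r_1)(r_1 + n - r_2) = n(n + 11/6).
Evaluating step by step (a_0 = 1):
  n = 1: D(1) = 1(1 + 11/6) = 17/6; numerator = 4(1) = 4; a_1 = (4)/(17/6) = 24/17
  n = 2: D(2) = 2(2 + 11/6) = 23/3; numerator = 4(24/17) - 1(1) = 79/17; a_2 = (79/17)/(23/3) = 237/391
  n = 3: D(3) = 3(3 + 11/6) = 29/2; numerator = 4(237/391) - 1(24/17) = 396/391; a_3 = (396/391)/(29/2) = 792/11339
  n = 4: D(4) = 4(4 + 11/6) = 70/3; numerator = 4(792/11339) - 1(237/391) = -3705/11339; a_4 = (-3705/11339)/(70/3) = -2223/158746

r = 1/3; a_0 = 1; a_1 = 24/17; a_2 = 237/391; a_3 = 792/11339; a_4 = -2223/158746


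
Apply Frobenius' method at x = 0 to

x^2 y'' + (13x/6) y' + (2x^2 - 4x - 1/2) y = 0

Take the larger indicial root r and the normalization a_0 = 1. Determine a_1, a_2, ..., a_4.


Write in Frobenius form y'' + (p(x)/x) y' + (q(x)/x^2) y = 0:
  p(x) = 13/6,  q(x) = 2x^2 - 4x - 1/2.
Indicial equation: r(r-1) + (13/6) r + (-1/2) = 0 -> roots r_1 = 1/3, r_2 = -3/2.
Take r = r_1 = 1/3. Let y(x) = x^r sum_{n>=0} a_n x^n with a_0 = 1.
Substitute y = x^r sum a_n x^n and match x^{r+n}. The recurrence is
  D(n) a_n - 4 a_{n-1} + 2 a_{n-2} = 0,  where D(n) = (r+n)(r+n-1) + (13/6)(r+n) + (-1/2).
  a_n = [4 a_{n-1} - 2 a_{n-2}] / D(n).
Since the indicial polynomial factors as (r - r_1)(r - r_2), D(n) = (r_1 + n - r_1)(r_1 + n - r_2) = n(n + 11/6).
Evaluating step by step (a_0 = 1):
  n = 1: D(1) = 1(1 + 11/6) = 17/6; numerator = 4(1) = 4; a_1 = (4)/(17/6) = 24/17
  n = 2: D(2) = 2(2 + 11/6) = 23/3; numerator = 4(24/17) - 2(1) = 62/17; a_2 = (62/17)/(23/3) = 186/391
  n = 3: D(3) = 3(3 + 11/6) = 29/2; numerator = 4(186/391) - 2(24/17) = -360/391; a_3 = (-360/391)/(29/2) = -720/11339
  n = 4: D(4) = 4(4 + 11/6) = 70/3; numerator = 4(-720/11339) - 2(186/391) = -804/667; a_4 = (-804/667)/(70/3) = -1206/23345

r = 1/3; a_0 = 1; a_1 = 24/17; a_2 = 186/391; a_3 = -720/11339; a_4 = -1206/23345


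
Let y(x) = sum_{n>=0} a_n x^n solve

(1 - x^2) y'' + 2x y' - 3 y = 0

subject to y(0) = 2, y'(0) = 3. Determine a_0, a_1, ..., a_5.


Ansatz: y(x) = sum_{n>=0} a_n x^n, so y'(x) = sum_{n>=1} n a_n x^(n-1) and y''(x) = sum_{n>=2} n(n-1) a_n x^(n-2).
Substitute into P(x) y'' + Q(x) y' + R(x) y = 0 with P(x) = 1 - x^2, Q(x) = 2x, R(x) = -3, and match powers of x.
Initial conditions: a_0 = 2, a_1 = 3.
Setting the coefficient of each power of x to zero and solving order by order (substituting the coefficients already found):
  x^0: 2 a_2 - 3 a_0 = 0  ->  2 a_2 = 3 a_0 = 6  ->  a_2 = 3
  x^1: 6 a_3 - a_1 = 0  ->  6 a_3 = a_1 = 3  ->  a_3 = 1/2
  x^2: 12 a_4 - a_2 = 0  ->  12 a_4 = a_2 = 3  ->  a_4 = 1/4
  x^3: 20 a_5 - 3 a_3 = 0  ->  20 a_5 = 3 a_3 = 3/2  ->  a_5 = 3/40
Truncated series: y(x) = 2 + 3 x + 3 x^2 + (1/2) x^3 + (1/4) x^4 + (3/40) x^5 + O(x^6).

a_0 = 2; a_1 = 3; a_2 = 3; a_3 = 1/2; a_4 = 1/4; a_5 = 3/40


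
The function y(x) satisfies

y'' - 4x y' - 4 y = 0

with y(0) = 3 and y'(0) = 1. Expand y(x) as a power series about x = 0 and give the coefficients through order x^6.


Ansatz: y(x) = sum_{n>=0} a_n x^n, so y'(x) = sum_{n>=1} n a_n x^(n-1) and y''(x) = sum_{n>=2} n(n-1) a_n x^(n-2).
Substitute into P(x) y'' + Q(x) y' + R(x) y = 0 with P(x) = 1, Q(x) = -4x, R(x) = -4, and match powers of x.
Initial conditions: a_0 = 3, a_1 = 1.
Setting the coefficient of each power of x to zero and solving order by order (substituting the coefficients already found):
  x^0: 2 a_2 - 4 a_0 = 0  ->  2 a_2 = 4 a_0 = 12  ->  a_2 = 6
  x^1: 6 a_3 - 8 a_1 = 0  ->  6 a_3 = 8 a_1 = 8  ->  a_3 = 4/3
  x^2: 12 a_4 - 12 a_2 = 0  ->  12 a_4 = 12 a_2 = 72  ->  a_4 = 6
  x^3: 20 a_5 - 16 a_3 = 0  ->  20 a_5 = 16 a_3 = 64/3  ->  a_5 = 16/15
  x^4: 30 a_6 - 20 a_4 = 0  ->  30 a_6 = 20 a_4 = 120  ->  a_6 = 4
Truncated series: y(x) = 3 + x + 6 x^2 + (4/3) x^3 + 6 x^4 + (16/15) x^5 + 4 x^6 + O(x^7).

a_0 = 3; a_1 = 1; a_2 = 6; a_3 = 4/3; a_4 = 6; a_5 = 16/15; a_6 = 4


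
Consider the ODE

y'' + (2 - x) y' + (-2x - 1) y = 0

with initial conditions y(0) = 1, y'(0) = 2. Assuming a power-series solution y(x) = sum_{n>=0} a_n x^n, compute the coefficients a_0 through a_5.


Ansatz: y(x) = sum_{n>=0} a_n x^n, so y'(x) = sum_{n>=1} n a_n x^(n-1) and y''(x) = sum_{n>=2} n(n-1) a_n x^(n-2).
Substitute into P(x) y'' + Q(x) y' + R(x) y = 0 with P(x) = 1, Q(x) = 2 - x, R(x) = -2x - 1, and match powers of x.
Initial conditions: a_0 = 1, a_1 = 2.
Setting the coefficient of each power of x to zero and solving order by order (substituting the coefficients already found):
  x^0: 2 a_2 + 2 a_1 - a_0 = 0  ->  2 a_2 = -2 a_1 + a_0 = -3  ->  a_2 = -3/2
  x^1: 6 a_3 + 4 a_2 - 2 a_1 - 2 a_0 = 0  ->  6 a_3 = -4 a_2 + 2 a_1 + 2 a_0 = 12  ->  a_3 = 2
  x^2: 12 a_4 + 6 a_3 - 3 a_2 - 2 a_1 = 0  ->  12 a_4 = -6 a_3 + 3 a_2 + 2 a_1 = -25/2  ->  a_4 = -25/24
  x^3: 20 a_5 + 8 a_4 - 4 a_3 - 2 a_2 = 0  ->  20 a_5 = -8 a_4 + 4 a_3 + 2 a_2 = 40/3  ->  a_5 = 2/3
Truncated series: y(x) = 1 + 2 x - (3/2) x^2 + 2 x^3 - (25/24) x^4 + (2/3) x^5 + O(x^6).

a_0 = 1; a_1 = 2; a_2 = -3/2; a_3 = 2; a_4 = -25/24; a_5 = 2/3


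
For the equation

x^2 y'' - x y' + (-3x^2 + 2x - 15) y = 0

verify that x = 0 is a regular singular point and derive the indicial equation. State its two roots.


Divide by x^2 to reach normal form y'' + P_1(x) y' + P_2(x) y = 0 with P_1(x) = -1/x and P_2(x) = -3 + 2/x - 15/x^2.
x = 0 is a singular point because the y'-coefficient -1/x has a pole at x = 0 and the y-coefficient -3 + 2/x - 15/x^2 has a pole at x = 0.
It is a regular singular point because x P_1(x) = p(x) = -1 and x^2 P_2(x) = q(x) = -3x^2 + 2x - 15 are polynomials, hence analytic at x = 0.
p(0) = -1,  q(0) = -15.
Indicial equation: r(r-1) + p(0) r + q(0) = 0, i.e. r^2 + (p(0) - 1) r + q(0) = 0, i.e. r^2 - 2 r - 15 = 0.
Discriminant: (-2)^2 - 4(-15) = 64, so r = (2 ± 8)/2.
Solving: r_1 = 5, r_2 = -3.

indicial: r^2 - 2 r - 15 = 0; roots r_1 = 5, r_2 = -3


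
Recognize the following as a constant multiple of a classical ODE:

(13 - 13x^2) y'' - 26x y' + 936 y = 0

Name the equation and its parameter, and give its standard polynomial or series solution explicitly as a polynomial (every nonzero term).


All three coefficients share the factor 13; dividing through by 13 gives  (1 - x^2) y'' - 2x y' + 72 y = 0.
This matches the Legendre equation (1 - x^2) y'' - 2x y' + n(n+1) y = 0 (note the -2x y' term) with n(n+1) = 72, so n = 8; the polynomial solution is P_8(x).
With y = sum_k a_k x^k, matching x^k gives (k+2)(k+1) a_{k+2} = [k(k+1) - n(n+1)] a_k = (k - 8)(k + 9) a_k. The right side vanishes at k = 8, so the series with the parity of 8 terminates at degree 8.
Standard normalization (P_n(1) = 1): leading coefficient (2n)!/(2^n (n!)^2) = 20922789888000/(256*1625702400) = 6435/128, so a_8 = 6435/128. Work downward with a_k = (k+1)(k+2) a_{k+2} / ((k - 8)(k + 9)):
  a_6 = (7)(8)(6435/128) / ((6 - 8)(6 + 9)) = (45045/16)/(-30) = -3003/32
  a_4 = (5)(6)(-3003/32) / ((4 - 8)(4 + 9)) = (-45045/16)/(-52) = 3465/64
  a_2 = (3)(4)(3465/64) / ((2 - 8)(2 + 9)) = (10395/16)/(-66) = -315/32
  a_0 = (1)(2)(-315/32) / ((0 - 8)(0 + 9)) = (-315/16)/(-72) = 35/128
Hence P_8(x) = 6435 x^8/128 - 3003 x^6/32 + 3465 x^4/64 - 315 x^2/32 + 35/128.

P_8(x); series = 6435 x^8/128 - 3003 x^6/32 + 3465 x^4/64 - 315 x^2/32 + 35/128


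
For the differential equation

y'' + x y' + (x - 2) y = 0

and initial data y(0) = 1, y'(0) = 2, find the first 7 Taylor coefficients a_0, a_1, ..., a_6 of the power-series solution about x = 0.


Ansatz: y(x) = sum_{n>=0} a_n x^n, so y'(x) = sum_{n>=1} n a_n x^(n-1) and y''(x) = sum_{n>=2} n(n-1) a_n x^(n-2).
Substitute into P(x) y'' + Q(x) y' + R(x) y = 0 with P(x) = 1, Q(x) = x, R(x) = x - 2, and match powers of x.
Initial conditions: a_0 = 1, a_1 = 2.
Setting the coefficient of each power of x to zero and solving order by order (substituting the coefficients already found):
  x^0: 2 a_2 - 2 a_0 = 0  ->  2 a_2 = 2 a_0 = 2  ->  a_2 = 1
  x^1: 6 a_3 - a_1 + a_0 = 0  ->  6 a_3 = a_1 - a_0 = 1  ->  a_3 = 1/6
  x^2: 12 a_4 + a_1 = 0  ->  12 a_4 = -a_1 = -2  ->  a_4 = -1/6
  x^3: 20 a_5 + a_3 + a_2 = 0  ->  20 a_5 = -a_3 - a_2 = -7/6  ->  a_5 = -7/120
  x^4: 30 a_6 + 2 a_4 + a_3 = 0  ->  30 a_6 = -2 a_4 - a_3 = 1/6  ->  a_6 = 1/180
Truncated series: y(x) = 1 + 2 x + x^2 + (1/6) x^3 - (1/6) x^4 - (7/120) x^5 + (1/180) x^6 + O(x^7).

a_0 = 1; a_1 = 2; a_2 = 1; a_3 = 1/6; a_4 = -1/6; a_5 = -7/120; a_6 = 1/180


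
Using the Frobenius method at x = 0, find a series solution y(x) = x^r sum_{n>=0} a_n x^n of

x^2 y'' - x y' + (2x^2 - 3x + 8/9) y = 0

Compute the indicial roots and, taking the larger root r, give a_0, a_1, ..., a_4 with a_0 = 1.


Write in Frobenius form y'' + (p(x)/x) y' + (q(x)/x^2) y = 0:
  p(x) = -1,  q(x) = 2x^2 - 3x + 8/9.
Indicial equation: r(r-1) + (-1) r + (8/9) = 0 -> roots r_1 = 4/3, r_2 = 2/3.
Take r = r_1 = 4/3. Let y(x) = x^r sum_{n>=0} a_n x^n with a_0 = 1.
Substitute y = x^r sum a_n x^n and match x^{r+n}. The recurrence is
  D(n) a_n - 3 a_{n-1} + 2 a_{n-2} = 0,  where D(n) = (r+n)(r+n-1) + (-1)(r+n) + (8/9).
  a_n = [3 a_{n-1} - 2 a_{n-2}] / D(n).
Since the indicial polynomial factors as (r - r_1)(r - r_2), D(n) = (r_1 + n - r_1)(r_1 + n - r_2) = n(n + 2/3).
Evaluating step by step (a_0 = 1):
  n = 1: D(1) = 1(1 + 2/3) = 5/3; numerator = 3(1) = 3; a_1 = (3)/(5/3) = 9/5
  n = 2: D(2) = 2(2 + 2/3) = 16/3; numerator = 3(9/5) - 2(1) = 17/5; a_2 = (17/5)/(16/3) = 51/80
  n = 3: D(3) = 3(3 + 2/3) = 11; numerator = 3(51/80) - 2(9/5) = -27/16; a_3 = (-27/16)/(11) = -27/176
  n = 4: D(4) = 4(4 + 2/3) = 56/3; numerator = 3(-27/176) - 2(51/80) = -1527/880; a_4 = (-1527/880)/(56/3) = -4581/49280

r = 4/3; a_0 = 1; a_1 = 9/5; a_2 = 51/80; a_3 = -27/176; a_4 = -4581/49280


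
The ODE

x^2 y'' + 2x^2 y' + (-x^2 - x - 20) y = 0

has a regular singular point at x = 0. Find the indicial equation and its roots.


Divide by x^2 to reach normal form y'' + P_1(x) y' + P_2(x) y = 0 with P_1(x) = 2 and P_2(x) = -1 - 1/x - 20/x^2.
x = 0 is a singular point because the y-coefficient -1 - 1/x - 20/x^2 has a pole at x = 0.
It is a regular singular point because x P_1(x) = p(x) = 2x and x^2 P_2(x) = q(x) = -x^2 - x - 20 are polynomials, hence analytic at x = 0.
p(0) = 0,  q(0) = -20.
Indicial equation: r(r-1) + p(0) r + q(0) = 0, i.e. r^2 + (p(0) - 1) r + q(0) = 0, i.e. r^2 - 1 r - 20 = 0.
Discriminant: (-1)^2 - 4(-20) = 81, so r = (1 ± 9)/2.
Solving: r_1 = 5, r_2 = -4.

indicial: r^2 - 1 r - 20 = 0; roots r_1 = 5, r_2 = -4


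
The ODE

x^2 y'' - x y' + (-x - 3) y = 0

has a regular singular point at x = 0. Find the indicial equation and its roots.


Divide by x^2 to reach normal form y'' + P_1(x) y' + P_2(x) y = 0 with P_1(x) = -1/x and P_2(x) = -1/x - 3/x^2.
x = 0 is a singular point because the y'-coefficient -1/x has a pole at x = 0 and the y-coefficient -1/x - 3/x^2 has a pole at x = 0.
It is a regular singular point because x P_1(x) = p(x) = -1 and x^2 P_2(x) = q(x) = -x - 3 are polynomials, hence analytic at x = 0.
p(0) = -1,  q(0) = -3.
Indicial equation: r(r-1) + p(0) r + q(0) = 0, i.e. r^2 + (p(0) - 1) r + q(0) = 0, i.e. r^2 - 2 r - 3 = 0.
Discriminant: (-2)^2 - 4(-3) = 16, so r = (2 ± 4)/2.
Solving: r_1 = 3, r_2 = -1.

indicial: r^2 - 2 r - 3 = 0; roots r_1 = 3, r_2 = -1


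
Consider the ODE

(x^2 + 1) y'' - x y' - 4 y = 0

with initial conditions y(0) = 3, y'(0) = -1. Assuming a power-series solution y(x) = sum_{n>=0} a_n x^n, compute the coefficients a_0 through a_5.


Ansatz: y(x) = sum_{n>=0} a_n x^n, so y'(x) = sum_{n>=1} n a_n x^(n-1) and y''(x) = sum_{n>=2} n(n-1) a_n x^(n-2).
Substitute into P(x) y'' + Q(x) y' + R(x) y = 0 with P(x) = x^2 + 1, Q(x) = -x, R(x) = -4, and match powers of x.
Initial conditions: a_0 = 3, a_1 = -1.
Setting the coefficient of each power of x to zero and solving order by order (substituting the coefficients already found):
  x^0: 2 a_2 - 4 a_0 = 0  ->  2 a_2 = 4 a_0 = 12  ->  a_2 = 6
  x^1: 6 a_3 - 5 a_1 = 0  ->  6 a_3 = 5 a_1 = -5  ->  a_3 = -5/6
  x^2: 12 a_4 - 4 a_2 = 0  ->  12 a_4 = 4 a_2 = 24  ->  a_4 = 2
  x^3: 20 a_5 - a_3 = 0  ->  20 a_5 = a_3 = -5/6  ->  a_5 = -1/24
Truncated series: y(x) = 3 - x + 6 x^2 - (5/6) x^3 + 2 x^4 - (1/24) x^5 + O(x^6).

a_0 = 3; a_1 = -1; a_2 = 6; a_3 = -5/6; a_4 = 2; a_5 = -1/24


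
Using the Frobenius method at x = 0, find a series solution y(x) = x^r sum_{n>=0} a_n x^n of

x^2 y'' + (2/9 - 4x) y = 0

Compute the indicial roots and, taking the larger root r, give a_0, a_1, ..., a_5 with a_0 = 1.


Write in Frobenius form y'' + (p(x)/x) y' + (q(x)/x^2) y = 0:
  p(x) = 0,  q(x) = 2/9 - 4x.
Indicial equation: r(r-1) + (0) r + (2/9) = 0 -> roots r_1 = 2/3, r_2 = 1/3.
Take r = r_1 = 2/3. Let y(x) = x^r sum_{n>=0} a_n x^n with a_0 = 1.
Substitute y = x^r sum a_n x^n and match x^{r+n}. The recurrence is
  D(n) a_n - 4 a_{n-1} = 0,  where D(n) = (r+n)(r+n-1) + (0)(r+n) + (2/9).
  a_n = 4 / D(n) * a_{n-1}.
Since the indicial polynomial factors as (r - r_1)(r - r_2), D(n) = (r_1 + n - r_1)(r_1 + n - r_2) = n(n + 1/3).
Evaluating step by step (a_0 = 1):
  n = 1: D(1) = 1(1 + 1/3) = 4/3; numerator = 4(1) = 4; a_1 = (4)/(4/3) = 3
  n = 2: D(2) = 2(2 + 1/3) = 14/3; numerator = 4(3) = 12; a_2 = (12)/(14/3) = 18/7
  n = 3: D(3) = 3(3 + 1/3) = 10; numerator = 4(18/7) = 72/7; a_3 = (72/7)/(10) = 36/35
  n = 4: D(4) = 4(4 + 1/3) = 52/3; numerator = 4(36/35) = 144/35; a_4 = (144/35)/(52/3) = 108/455
  n = 5: D(5) = 5(5 + 1/3) = 80/3; numerator = 4(108/455) = 432/455; a_5 = (432/455)/(80/3) = 81/2275

r = 2/3; a_0 = 1; a_1 = 3; a_2 = 18/7; a_3 = 36/35; a_4 = 108/455; a_5 = 81/2275


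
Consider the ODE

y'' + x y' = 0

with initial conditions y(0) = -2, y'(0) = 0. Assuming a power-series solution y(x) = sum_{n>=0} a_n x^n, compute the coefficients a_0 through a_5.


Ansatz: y(x) = sum_{n>=0} a_n x^n, so y'(x) = sum_{n>=1} n a_n x^(n-1) and y''(x) = sum_{n>=2} n(n-1) a_n x^(n-2).
Substitute into P(x) y'' + Q(x) y' + R(x) y = 0 with P(x) = 1, Q(x) = x, R(x) = 0, and match powers of x.
Initial conditions: a_0 = -2, a_1 = 0.
Setting the coefficient of each power of x to zero and solving order by order (substituting the coefficients already found):
  x^0: 2 a_2 = 0  ->  a_2 = 0
  x^1: 6 a_3 + a_1 = 0  ->  6 a_3 = -a_1 = 0  ->  a_3 = 0
  x^2: 12 a_4 + 2 a_2 = 0  ->  12 a_4 = -2 a_2 = 0  ->  a_4 = 0
  x^3: 20 a_5 + 3 a_3 = 0  ->  20 a_5 = -3 a_3 = 0  ->  a_5 = 0
Truncated series: y(x) = -2 + O(x^6).

a_0 = -2; a_1 = 0; a_2 = 0; a_3 = 0; a_4 = 0; a_5 = 0


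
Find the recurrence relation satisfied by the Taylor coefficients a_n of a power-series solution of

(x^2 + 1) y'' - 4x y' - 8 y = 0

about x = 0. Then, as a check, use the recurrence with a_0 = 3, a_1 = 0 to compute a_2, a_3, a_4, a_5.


Substitute y = sum_n a_n x^n.
(1 + 1 x^2) y'' contributes (n+2)(n+1) a_{n+2} + n(n-1) a_n at x^n.
-4 x y'(x) contributes -4 n a_n at x^n.
-8 y(x) contributes -8 a_n at x^n.
Matching x^n: (n+2)(n+1) a_{n+2} + (n(n-1) - 4 n - 8) a_n = 0.
Thus a_{n+2} = (-n(n-1) + 4 n + 8) / ((n+1)(n+2)) * a_n.

Check with a_0 = 3, a_1 = 0 (apply the recurrence for n = 0, 1, 2, 3): a_0 = 3, a_1 = 0, a_2 = 12, a_3 = 0, a_4 = 14, a_5 = 0.

a_(n+2) = (-n(n-1) + 4 n + 8) / ((n+1)(n+2)) * a_n; check: a_0 = 3, a_1 = 0, a_2 = 12, a_3 = 0, a_4 = 14, a_5 = 0


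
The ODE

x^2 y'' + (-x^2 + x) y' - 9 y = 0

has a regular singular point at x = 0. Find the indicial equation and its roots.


Divide by x^2 to reach normal form y'' + P_1(x) y' + P_2(x) y = 0 with P_1(x) = -1 + 1/x and P_2(x) = -9/x^2.
x = 0 is a singular point because the y'-coefficient -1 + 1/x has a pole at x = 0 and the y-coefficient -9/x^2 has a pole at x = 0.
It is a regular singular point because x P_1(x) = p(x) = 1 - x and x^2 P_2(x) = q(x) = -9 are polynomials, hence analytic at x = 0.
p(0) = 1,  q(0) = -9.
Indicial equation: r(r-1) + p(0) r + q(0) = 0, i.e. r^2 + (p(0) - 1) r + q(0) = 0, i.e. r^2 - 9 = 0.
Discriminant: (0)^2 - 4(-9) = 36, so r = (0 ± 6)/2.
Solving: r_1 = 3, r_2 = -3.

indicial: r^2 - 9 = 0; roots r_1 = 3, r_2 = -3


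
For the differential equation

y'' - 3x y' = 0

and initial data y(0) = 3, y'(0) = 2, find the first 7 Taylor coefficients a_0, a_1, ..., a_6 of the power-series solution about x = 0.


Ansatz: y(x) = sum_{n>=0} a_n x^n, so y'(x) = sum_{n>=1} n a_n x^(n-1) and y''(x) = sum_{n>=2} n(n-1) a_n x^(n-2).
Substitute into P(x) y'' + Q(x) y' + R(x) y = 0 with P(x) = 1, Q(x) = -3x, R(x) = 0, and match powers of x.
Initial conditions: a_0 = 3, a_1 = 2.
Setting the coefficient of each power of x to zero and solving order by order (substituting the coefficients already found):
  x^0: 2 a_2 = 0  ->  a_2 = 0
  x^1: 6 a_3 - 3 a_1 = 0  ->  6 a_3 = 3 a_1 = 6  ->  a_3 = 1
  x^2: 12 a_4 - 6 a_2 = 0  ->  12 a_4 = 6 a_2 = 0  ->  a_4 = 0
  x^3: 20 a_5 - 9 a_3 = 0  ->  20 a_5 = 9 a_3 = 9  ->  a_5 = 9/20
  x^4: 30 a_6 - 12 a_4 = 0  ->  30 a_6 = 12 a_4 = 0  ->  a_6 = 0
Truncated series: y(x) = 3 + 2 x + x^3 + (9/20) x^5 + O(x^7).

a_0 = 3; a_1 = 2; a_2 = 0; a_3 = 1; a_4 = 0; a_5 = 9/20; a_6 = 0


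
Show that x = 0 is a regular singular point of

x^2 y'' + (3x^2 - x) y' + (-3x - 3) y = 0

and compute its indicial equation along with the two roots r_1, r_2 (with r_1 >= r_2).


Divide by x^2 to reach normal form y'' + P_1(x) y' + P_2(x) y = 0 with P_1(x) = 3 - 1/x and P_2(x) = -3/x - 3/x^2.
x = 0 is a singular point because the y'-coefficient 3 - 1/x has a pole at x = 0 and the y-coefficient -3/x - 3/x^2 has a pole at x = 0.
It is a regular singular point because x P_1(x) = p(x) = 3x - 1 and x^2 P_2(x) = q(x) = -3x - 3 are polynomials, hence analytic at x = 0.
p(0) = -1,  q(0) = -3.
Indicial equation: r(r-1) + p(0) r + q(0) = 0, i.e. r^2 + (p(0) - 1) r + q(0) = 0, i.e. r^2 - 2 r - 3 = 0.
Discriminant: (-2)^2 - 4(-3) = 16, so r = (2 ± 4)/2.
Solving: r_1 = 3, r_2 = -1.

indicial: r^2 - 2 r - 3 = 0; roots r_1 = 3, r_2 = -1


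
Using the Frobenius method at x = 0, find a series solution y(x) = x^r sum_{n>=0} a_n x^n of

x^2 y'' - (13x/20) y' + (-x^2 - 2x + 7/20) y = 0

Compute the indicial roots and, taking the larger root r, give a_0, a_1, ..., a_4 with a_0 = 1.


Write in Frobenius form y'' + (p(x)/x) y' + (q(x)/x^2) y = 0:
  p(x) = -13/20,  q(x) = -x^2 - 2x + 7/20.
Indicial equation: r(r-1) + (-13/20) r + (7/20) = 0 -> roots r_1 = 7/5, r_2 = 1/4.
Take r = r_1 = 7/5. Let y(x) = x^r sum_{n>=0} a_n x^n with a_0 = 1.
Substitute y = x^r sum a_n x^n and match x^{r+n}. The recurrence is
  D(n) a_n - 2 a_{n-1} - 1 a_{n-2} = 0,  where D(n) = (r+n)(r+n-1) + (-13/20)(r+n) + (7/20).
  a_n = [2 a_{n-1} + 1 a_{n-2}] / D(n).
Since the indicial polynomial factors as (r - r_1)(r - r_2), D(n) = (r_1 + n - r_1)(r_1 + n - r_2) = n(n + 23/20).
Evaluating step by step (a_0 = 1):
  n = 1: D(1) = 1(1 + 23/20) = 43/20; numerator = 2(1) = 2; a_1 = (2)/(43/20) = 40/43
  n = 2: D(2) = 2(2 + 23/20) = 63/10; numerator = 2(40/43) + 1(1) = 123/43; a_2 = (123/43)/(63/10) = 410/903
  n = 3: D(3) = 3(3 + 23/20) = 249/20; numerator = 2(410/903) + 1(40/43) = 1660/903; a_3 = (1660/903)/(249/20) = 400/2709
  n = 4: D(4) = 4(4 + 23/20) = 103/5; numerator = 2(400/2709) + 1(410/903) = 290/387; a_4 = (290/387)/(103/5) = 1450/39861

r = 7/5; a_0 = 1; a_1 = 40/43; a_2 = 410/903; a_3 = 400/2709; a_4 = 1450/39861


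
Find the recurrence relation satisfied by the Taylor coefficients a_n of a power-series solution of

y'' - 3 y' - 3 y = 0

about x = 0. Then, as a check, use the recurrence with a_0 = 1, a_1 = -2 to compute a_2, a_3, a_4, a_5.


Substitute y = sum_n a_n x^n.
y''(x) has coefficient (n+2)(n+1) a_{n+2} at x^n;
-3 y'(x) has coefficient -3 (n+1) a_{n+1} at x^n;
-3 y(x) has coefficient -3 a_n at x^n.
Matching x^n: (n+2)(n+1) a_{n+2} - 3 (n+1) a_{n+1} - 3 a_n = 0.
Thus a_{n+2} = [3 (n+1) a_{n+1} + 3 a_n] / ((n+1)(n+2)).

Check with a_0 = 1, a_1 = -2 (apply the recurrence for n = 0, 1, 2, 3): a_0 = 1, a_1 = -2, a_2 = -3/2, a_3 = -5/2, a_4 = -9/4, a_5 = -69/40.

a_(n+2) = [3 (n+1) a_(n+1) + 3 a_n] / ((n+1)(n+2)); check: a_0 = 1, a_1 = -2, a_2 = -3/2, a_3 = -5/2, a_4 = -9/4, a_5 = -69/40


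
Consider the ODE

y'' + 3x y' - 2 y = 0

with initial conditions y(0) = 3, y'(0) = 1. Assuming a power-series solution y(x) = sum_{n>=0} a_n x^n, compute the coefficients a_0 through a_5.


Ansatz: y(x) = sum_{n>=0} a_n x^n, so y'(x) = sum_{n>=1} n a_n x^(n-1) and y''(x) = sum_{n>=2} n(n-1) a_n x^(n-2).
Substitute into P(x) y'' + Q(x) y' + R(x) y = 0 with P(x) = 1, Q(x) = 3x, R(x) = -2, and match powers of x.
Initial conditions: a_0 = 3, a_1 = 1.
Setting the coefficient of each power of x to zero and solving order by order (substituting the coefficients already found):
  x^0: 2 a_2 - 2 a_0 = 0  ->  2 a_2 = 2 a_0 = 6  ->  a_2 = 3
  x^1: 6 a_3 + a_1 = 0  ->  6 a_3 = -a_1 = -1  ->  a_3 = -1/6
  x^2: 12 a_4 + 4 a_2 = 0  ->  12 a_4 = -4 a_2 = -12  ->  a_4 = -1
  x^3: 20 a_5 + 7 a_3 = 0  ->  20 a_5 = -7 a_3 = 7/6  ->  a_5 = 7/120
Truncated series: y(x) = 3 + x + 3 x^2 - (1/6) x^3 - x^4 + (7/120) x^5 + O(x^6).

a_0 = 3; a_1 = 1; a_2 = 3; a_3 = -1/6; a_4 = -1; a_5 = 7/120


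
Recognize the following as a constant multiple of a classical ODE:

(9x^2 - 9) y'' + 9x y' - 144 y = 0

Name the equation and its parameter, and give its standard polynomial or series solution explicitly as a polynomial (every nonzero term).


All three coefficients share the factor -9; dividing through by -9 gives  (1 - x^2) y'' - x y' + 16 y = 0.
This matches the Chebyshev equation (1 - x^2) y'' - x y' + n^2 y = 0 (note the -x y' term, not -2x y') with n^2 = 16, so n = 4; the polynomial solution is T_4(x).
With y = sum_k a_k x^k, matching x^k gives (k+2)(k+1) a_{k+2} = (k^2 - n^2) a_k = (k - 4)(k + 4) a_k. The right side vanishes at k = 4, so the series with the parity of 4 terminates at degree 4.
Standard normalization: leading coefficient of T_n is 2^(n-1), so a_4 = 2^3 = 8. Work downward with a_k = (k+1)(k+2) a_{k+2} / ((k - 4)(k + 4)):
  a_2 = (3)(4)(8) / ((2 - 4)(2 + 4)) = 96/(-12) = -8
  a_0 = (1)(2)(-8) / ((0 - 4)(0 + 4)) = -16/(-16) = 1
Hence T_4(x) = 8 x^4 - 8 x^2 + 1.

T_4(x); series = 8 x^4 - 8 x^2 + 1


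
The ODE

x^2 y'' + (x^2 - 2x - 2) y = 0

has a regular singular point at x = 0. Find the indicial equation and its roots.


Divide by x^2 to reach normal form y'' + P_1(x) y' + P_2(x) y = 0 with P_1(x) = 0 and P_2(x) = 1 - 2/x - 2/x^2.
x = 0 is a singular point because the y-coefficient 1 - 2/x - 2/x^2 has a pole at x = 0.
It is a regular singular point because x P_1(x) = p(x) = 0 and x^2 P_2(x) = q(x) = x^2 - 2x - 2 are polynomials, hence analytic at x = 0.
p(0) = 0,  q(0) = -2.
Indicial equation: r(r-1) + p(0) r + q(0) = 0, i.e. r^2 + (p(0) - 1) r + q(0) = 0, i.e. r^2 - 1 r - 2 = 0.
Discriminant: (-1)^2 - 4(-2) = 9, so r = (1 ± 3)/2.
Solving: r_1 = 2, r_2 = -1.

indicial: r^2 - 1 r - 2 = 0; roots r_1 = 2, r_2 = -1


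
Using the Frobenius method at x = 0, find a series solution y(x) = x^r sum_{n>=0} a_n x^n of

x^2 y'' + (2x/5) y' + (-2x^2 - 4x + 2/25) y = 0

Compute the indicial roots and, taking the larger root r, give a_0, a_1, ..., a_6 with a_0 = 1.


Write in Frobenius form y'' + (p(x)/x) y' + (q(x)/x^2) y = 0:
  p(x) = 2/5,  q(x) = -2x^2 - 4x + 2/25.
Indicial equation: r(r-1) + (2/5) r + (2/25) = 0 -> roots r_1 = 2/5, r_2 = 1/5.
Take r = r_1 = 2/5. Let y(x) = x^r sum_{n>=0} a_n x^n with a_0 = 1.
Substitute y = x^r sum a_n x^n and match x^{r+n}. The recurrence is
  D(n) a_n - 4 a_{n-1} - 2 a_{n-2} = 0,  where D(n) = (r+n)(r+n-1) + (2/5)(r+n) + (2/25).
  a_n = [4 a_{n-1} + 2 a_{n-2}] / D(n).
Since the indicial polynomial factors as (r - r_1)(r - r_2), D(n) = (r_1 + n - r_1)(r_1 + n - r_2) = n(n + 1/5).
Evaluating step by step (a_0 = 1):
  n = 1: D(1) = 1(1 + 1/5) = 6/5; numerator = 4(1) = 4; a_1 = (4)/(6/5) = 10/3
  n = 2: D(2) = 2(2 + 1/5) = 22/5; numerator = 4(10/3) + 2(1) = 46/3; a_2 = (46/3)/(22/5) = 115/33
  n = 3: D(3) = 3(3 + 1/5) = 48/5; numerator = 4(115/33) + 2(10/3) = 680/33; a_3 = (680/33)/(48/5) = 425/198
  n = 4: D(4) = 4(4 + 1/5) = 84/5; numerator = 4(425/198) + 2(115/33) = 140/9; a_4 = (140/9)/(84/5) = 25/27
  n = 5: D(5) = 5(5 + 1/5) = 26; numerator = 4(25/27) + 2(425/198) = 2375/297; a_5 = (2375/297)/(26) = 2375/7722
  n = 6: D(6) = 6(6 + 1/5) = 186/5; numerator = 4(2375/7722) + 2(25/27) = 11900/3861; a_6 = (11900/3861)/(186/5) = 29750/359073

r = 2/5; a_0 = 1; a_1 = 10/3; a_2 = 115/33; a_3 = 425/198; a_4 = 25/27; a_5 = 2375/7722; a_6 = 29750/359073


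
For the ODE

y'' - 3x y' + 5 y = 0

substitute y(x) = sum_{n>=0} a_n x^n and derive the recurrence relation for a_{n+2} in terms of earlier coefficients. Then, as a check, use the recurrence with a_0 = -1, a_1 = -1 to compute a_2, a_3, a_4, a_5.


Substitute y = sum_n a_n x^n.
y''(x) has coefficient (n+2)(n+1) a_{n+2} at x^n;
-3 x y'(x) has coefficient -3 n a_n at x^n (shift);
5 y(x) has coefficient 5 a_n at x^n.
Matching x^n: (n+2)(n+1) a_{n+2} + (-3n + 5) a_n = 0.
Thus a_{n+2} = (3n - 5) / ((n+1)(n+2)) * a_n.

Check with a_0 = -1, a_1 = -1 (apply the recurrence for n = 0, 1, 2, 3): a_0 = -1, a_1 = -1, a_2 = 5/2, a_3 = 1/3, a_4 = 5/24, a_5 = 1/15.

a_(n+2) = (3n - 5) / ((n+1)(n+2)) * a_n; check: a_0 = -1, a_1 = -1, a_2 = 5/2, a_3 = 1/3, a_4 = 5/24, a_5 = 1/15


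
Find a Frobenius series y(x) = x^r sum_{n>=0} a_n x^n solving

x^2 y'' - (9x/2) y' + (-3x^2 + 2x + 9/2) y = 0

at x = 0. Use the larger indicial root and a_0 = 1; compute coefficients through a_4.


Write in Frobenius form y'' + (p(x)/x) y' + (q(x)/x^2) y = 0:
  p(x) = -9/2,  q(x) = -3x^2 + 2x + 9/2.
Indicial equation: r(r-1) + (-9/2) r + (9/2) = 0 -> roots r_1 = 9/2, r_2 = 1.
Take r = r_1 = 9/2. Let y(x) = x^r sum_{n>=0} a_n x^n with a_0 = 1.
Substitute y = x^r sum a_n x^n and match x^{r+n}. The recurrence is
  D(n) a_n + 2 a_{n-1} - 3 a_{n-2} = 0,  where D(n) = (r+n)(r+n-1) + (-9/2)(r+n) + (9/2).
  a_n = [-2 a_{n-1} + 3 a_{n-2}] / D(n).
Since the indicial polynomial factors as (r - r_1)(r - r_2), D(n) = (r_1 + n - r_1)(r_1 + n - r_2) = n(n + 7/2).
Evaluating step by step (a_0 = 1):
  n = 1: D(1) = 1(1 + 7/2) = 9/2; numerator = -2(1) = -2; a_1 = (-2)/(9/2) = -4/9
  n = 2: D(2) = 2(2 + 7/2) = 11; numerator = -2(-4/9) + 3(1) = 35/9; a_2 = (35/9)/(11) = 35/99
  n = 3: D(3) = 3(3 + 7/2) = 39/2; numerator = -2(35/99) + 3(-4/9) = -202/99; a_3 = (-202/99)/(39/2) = -404/3861
  n = 4: D(4) = 4(4 + 7/2) = 30; numerator = -2(-404/3861) + 3(35/99) = 4903/3861; a_4 = (4903/3861)/(30) = 4903/115830

r = 9/2; a_0 = 1; a_1 = -4/9; a_2 = 35/99; a_3 = -404/3861; a_4 = 4903/115830


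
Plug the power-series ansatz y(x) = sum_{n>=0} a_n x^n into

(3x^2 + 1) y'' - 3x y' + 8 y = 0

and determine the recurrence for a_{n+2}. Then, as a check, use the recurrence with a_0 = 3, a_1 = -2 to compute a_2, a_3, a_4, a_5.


Substitute y = sum_n a_n x^n.
(1 + 3 x^2) y'' contributes (n+2)(n+1) a_{n+2} + 3 n(n-1) a_n at x^n.
-3 x y'(x) contributes -3 n a_n at x^n.
8 y(x) contributes 8 a_n at x^n.
Matching x^n: (n+2)(n+1) a_{n+2} + (3 n(n-1) - 3 n + 8) a_n = 0.
Thus a_{n+2} = (-3 n(n-1) + 3 n - 8) / ((n+1)(n+2)) * a_n.

Check with a_0 = 3, a_1 = -2 (apply the recurrence for n = 0, 1, 2, 3): a_0 = 3, a_1 = -2, a_2 = -12, a_3 = 5/3, a_4 = 8, a_5 = -17/12.

a_(n+2) = (-3 n(n-1) + 3 n - 8) / ((n+1)(n+2)) * a_n; check: a_0 = 3, a_1 = -2, a_2 = -12, a_3 = 5/3, a_4 = 8, a_5 = -17/12


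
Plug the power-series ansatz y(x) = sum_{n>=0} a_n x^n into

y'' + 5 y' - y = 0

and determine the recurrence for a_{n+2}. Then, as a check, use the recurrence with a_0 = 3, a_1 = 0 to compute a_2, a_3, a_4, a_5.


Substitute y = sum_n a_n x^n.
y''(x) has coefficient (n+2)(n+1) a_{n+2} at x^n;
5 y'(x) has coefficient 5 (n+1) a_{n+1} at x^n;
-y(x) has coefficient -1 a_n at x^n.
Matching x^n: (n+2)(n+1) a_{n+2} + 5 (n+1) a_{n+1} - 1 a_n = 0.
Thus a_{n+2} = [-5 (n+1) a_{n+1} + 1 a_n] / ((n+1)(n+2)).

Check with a_0 = 3, a_1 = 0 (apply the recurrence for n = 0, 1, 2, 3): a_0 = 3, a_1 = 0, a_2 = 3/2, a_3 = -5/2, a_4 = 13/4, a_5 = -27/8.

a_(n+2) = [-5 (n+1) a_(n+1) + 1 a_n] / ((n+1)(n+2)); check: a_0 = 3, a_1 = 0, a_2 = 3/2, a_3 = -5/2, a_4 = 13/4, a_5 = -27/8


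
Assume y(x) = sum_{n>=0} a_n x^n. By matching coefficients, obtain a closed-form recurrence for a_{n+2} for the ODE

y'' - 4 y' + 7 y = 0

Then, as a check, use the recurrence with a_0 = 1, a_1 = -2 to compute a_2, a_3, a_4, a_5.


Substitute y = sum_n a_n x^n.
y''(x) has coefficient (n+2)(n+1) a_{n+2} at x^n;
-4 y'(x) has coefficient -4 (n+1) a_{n+1} at x^n;
7 y(x) has coefficient 7 a_n at x^n.
Matching x^n: (n+2)(n+1) a_{n+2} - 4 (n+1) a_{n+1} + 7 a_n = 0.
Thus a_{n+2} = [4 (n+1) a_{n+1} - 7 a_n] / ((n+1)(n+2)).

Check with a_0 = 1, a_1 = -2 (apply the recurrence for n = 0, 1, 2, 3): a_0 = 1, a_1 = -2, a_2 = -15/2, a_3 = -23/3, a_4 = -79/24, a_5 = 1/20.

a_(n+2) = [4 (n+1) a_(n+1) - 7 a_n] / ((n+1)(n+2)); check: a_0 = 1, a_1 = -2, a_2 = -15/2, a_3 = -23/3, a_4 = -79/24, a_5 = 1/20


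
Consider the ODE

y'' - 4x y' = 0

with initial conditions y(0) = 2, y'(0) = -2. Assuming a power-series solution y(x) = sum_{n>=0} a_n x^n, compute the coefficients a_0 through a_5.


Ansatz: y(x) = sum_{n>=0} a_n x^n, so y'(x) = sum_{n>=1} n a_n x^(n-1) and y''(x) = sum_{n>=2} n(n-1) a_n x^(n-2).
Substitute into P(x) y'' + Q(x) y' + R(x) y = 0 with P(x) = 1, Q(x) = -4x, R(x) = 0, and match powers of x.
Initial conditions: a_0 = 2, a_1 = -2.
Setting the coefficient of each power of x to zero and solving order by order (substituting the coefficients already found):
  x^0: 2 a_2 = 0  ->  a_2 = 0
  x^1: 6 a_3 - 4 a_1 = 0  ->  6 a_3 = 4 a_1 = -8  ->  a_3 = -4/3
  x^2: 12 a_4 - 8 a_2 = 0  ->  12 a_4 = 8 a_2 = 0  ->  a_4 = 0
  x^3: 20 a_5 - 12 a_3 = 0  ->  20 a_5 = 12 a_3 = -16  ->  a_5 = -4/5
Truncated series: y(x) = 2 - 2 x - (4/3) x^3 - (4/5) x^5 + O(x^6).

a_0 = 2; a_1 = -2; a_2 = 0; a_3 = -4/3; a_4 = 0; a_5 = -4/5


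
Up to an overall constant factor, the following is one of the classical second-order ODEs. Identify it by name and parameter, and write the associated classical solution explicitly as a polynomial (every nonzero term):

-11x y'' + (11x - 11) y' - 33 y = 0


All three coefficients share the factor -11; dividing through by -11 gives  x y'' + (1 - x) y' + 3 y = 0.
This matches the Laguerre equation x y'' + (1 - x) y' + n y = 0 with n = 3; the polynomial solution is L_3(x).
With y = sum_k a_k x^k, matching x^k gives (k+1)k a_{k+1} + (k+1) a_{k+1} - k a_k + n a_k = 0, i.e. (k+1)^2 a_{k+1} = (k - n) a_k = (k - 3) a_k. The right side vanishes at k = 3, so the series terminates at degree 3.
Standard normalization L_n(0) = 1 gives a_0 = 1. Work upward with a_{k+1} = (k - 3) a_k / (k+1)^2:
  a_1 = (0 - 3)(1) / 1^2 = -3/1 = -3
  a_2 = (1 - 3)(-3) / 2^2 = 6/4 = 3/2
  a_3 = (2 - 3)(3/2) / 3^2 = (-3/2)/9 = -1/6
Hence L_3(x) = -x^3/6 + 3 x^2/2 - 3 x + 1.

L_3(x); series = -x^3/6 + 3 x^2/2 - 3 x + 1


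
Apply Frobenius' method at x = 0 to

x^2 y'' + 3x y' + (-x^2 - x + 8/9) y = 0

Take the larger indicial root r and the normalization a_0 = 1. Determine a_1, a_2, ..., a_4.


Write in Frobenius form y'' + (p(x)/x) y' + (q(x)/x^2) y = 0:
  p(x) = 3,  q(x) = -x^2 - x + 8/9.
Indicial equation: r(r-1) + (3) r + (8/9) = 0 -> roots r_1 = -2/3, r_2 = -4/3.
Take r = r_1 = -2/3. Let y(x) = x^r sum_{n>=0} a_n x^n with a_0 = 1.
Substitute y = x^r sum a_n x^n and match x^{r+n}. The recurrence is
  D(n) a_n - 1 a_{n-1} - 1 a_{n-2} = 0,  where D(n) = (r+n)(r+n-1) + (3)(r+n) + (8/9).
  a_n = [1 a_{n-1} + 1 a_{n-2}] / D(n).
Since the indicial polynomial factors as (r - r_1)(r - r_2), D(n) = (r_1 + n - r_1)(r_1 + n - r_2) = n(n + 2/3).
Evaluating step by step (a_0 = 1):
  n = 1: D(1) = 1(1 + 2/3) = 5/3; numerator = 1(1) = 1; a_1 = (1)/(5/3) = 3/5
  n = 2: D(2) = 2(2 + 2/3) = 16/3; numerator = 1(3/5) + 1(1) = 8/5; a_2 = (8/5)/(16/3) = 3/10
  n = 3: D(3) = 3(3 + 2/3) = 11; numerator = 1(3/10) + 1(3/5) = 9/10; a_3 = (9/10)/(11) = 9/110
  n = 4: D(4) = 4(4 + 2/3) = 56/3; numerator = 1(9/110) + 1(3/10) = 21/55; a_4 = (21/55)/(56/3) = 9/440

r = -2/3; a_0 = 1; a_1 = 3/5; a_2 = 3/10; a_3 = 9/110; a_4 = 9/440


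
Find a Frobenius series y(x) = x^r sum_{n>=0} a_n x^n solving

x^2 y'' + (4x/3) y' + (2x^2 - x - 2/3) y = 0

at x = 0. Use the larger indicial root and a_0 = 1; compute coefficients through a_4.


Write in Frobenius form y'' + (p(x)/x) y' + (q(x)/x^2) y = 0:
  p(x) = 4/3,  q(x) = 2x^2 - x - 2/3.
Indicial equation: r(r-1) + (4/3) r + (-2/3) = 0 -> roots r_1 = 2/3, r_2 = -1.
Take r = r_1 = 2/3. Let y(x) = x^r sum_{n>=0} a_n x^n with a_0 = 1.
Substitute y = x^r sum a_n x^n and match x^{r+n}. The recurrence is
  D(n) a_n - 1 a_{n-1} + 2 a_{n-2} = 0,  where D(n) = (r+n)(r+n-1) + (4/3)(r+n) + (-2/3).
  a_n = [1 a_{n-1} - 2 a_{n-2}] / D(n).
Since the indicial polynomial factors as (r - r_1)(r - r_2), D(n) = (r_1 + n - r_1)(r_1 + n - r_2) = n(n + 5/3).
Evaluating step by step (a_0 = 1):
  n = 1: D(1) = 1(1 + 5/3) = 8/3; numerator = 1(1) = 1; a_1 = (1)/(8/3) = 3/8
  n = 2: D(2) = 2(2 + 5/3) = 22/3; numerator = 1(3/8) - 2(1) = -13/8; a_2 = (-13/8)/(22/3) = -39/176
  n = 3: D(3) = 3(3 + 5/3) = 14; numerator = 1(-39/176) - 2(3/8) = -171/176; a_3 = (-171/176)/(14) = -171/2464
  n = 4: D(4) = 4(4 + 5/3) = 68/3; numerator = 1(-171/2464) - 2(-39/176) = 921/2464; a_4 = (921/2464)/(68/3) = 2763/167552

r = 2/3; a_0 = 1; a_1 = 3/8; a_2 = -39/176; a_3 = -171/2464; a_4 = 2763/167552


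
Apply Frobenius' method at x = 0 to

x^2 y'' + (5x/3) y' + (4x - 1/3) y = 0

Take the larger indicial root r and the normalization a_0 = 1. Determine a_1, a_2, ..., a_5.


Write in Frobenius form y'' + (p(x)/x) y' + (q(x)/x^2) y = 0:
  p(x) = 5/3,  q(x) = 4x - 1/3.
Indicial equation: r(r-1) + (5/3) r + (-1/3) = 0 -> roots r_1 = 1/3, r_2 = -1.
Take r = r_1 = 1/3. Let y(x) = x^r sum_{n>=0} a_n x^n with a_0 = 1.
Substitute y = x^r sum a_n x^n and match x^{r+n}. The recurrence is
  D(n) a_n + 4 a_{n-1} = 0,  where D(n) = (r+n)(r+n-1) + (5/3)(r+n) + (-1/3).
  a_n = -4 / D(n) * a_{n-1}.
Since the indicial polynomial factors as (r - r_1)(r - r_2), D(n) = (r_1 + n - r_1)(r_1 + n - r_2) = n(n + 4/3).
Evaluating step by step (a_0 = 1):
  n = 1: D(1) = 1(1 + 4/3) = 7/3; numerator = -4(1) = -4; a_1 = (-4)/(7/3) = -12/7
  n = 2: D(2) = 2(2 + 4/3) = 20/3; numerator = -4(-12/7) = 48/7; a_2 = (48/7)/(20/3) = 36/35
  n = 3: D(3) = 3(3 + 4/3) = 13; numerator = -4(36/35) = -144/35; a_3 = (-144/35)/(13) = -144/455
  n = 4: D(4) = 4(4 + 4/3) = 64/3; numerator = -4(-144/455) = 576/455; a_4 = (576/455)/(64/3) = 27/455
  n = 5: D(5) = 5(5 + 4/3) = 95/3; numerator = -4(27/455) = -108/455; a_5 = (-108/455)/(95/3) = -324/43225

r = 1/3; a_0 = 1; a_1 = -12/7; a_2 = 36/35; a_3 = -144/455; a_4 = 27/455; a_5 = -324/43225


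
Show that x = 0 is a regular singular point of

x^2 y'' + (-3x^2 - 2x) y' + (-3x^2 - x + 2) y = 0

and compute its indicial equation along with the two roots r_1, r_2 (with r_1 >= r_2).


Divide by x^2 to reach normal form y'' + P_1(x) y' + P_2(x) y = 0 with P_1(x) = -3 - 2/x and P_2(x) = -3 - 1/x + 2/x^2.
x = 0 is a singular point because the y'-coefficient -3 - 2/x has a pole at x = 0 and the y-coefficient -3 - 1/x + 2/x^2 has a pole at x = 0.
It is a regular singular point because x P_1(x) = p(x) = -3x - 2 and x^2 P_2(x) = q(x) = -3x^2 - x + 2 are polynomials, hence analytic at x = 0.
p(0) = -2,  q(0) = 2.
Indicial equation: r(r-1) + p(0) r + q(0) = 0, i.e. r^2 + (p(0) - 1) r + q(0) = 0, i.e. r^2 - 3 r + 2 = 0.
Discriminant: (-3)^2 - 4(2) = 1, so r = (3 ± 1)/2.
Solving: r_1 = 2, r_2 = 1.

indicial: r^2 - 3 r + 2 = 0; roots r_1 = 2, r_2 = 1


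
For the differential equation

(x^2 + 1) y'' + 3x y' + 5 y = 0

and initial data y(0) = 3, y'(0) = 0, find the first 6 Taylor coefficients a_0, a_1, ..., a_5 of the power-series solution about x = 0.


Ansatz: y(x) = sum_{n>=0} a_n x^n, so y'(x) = sum_{n>=1} n a_n x^(n-1) and y''(x) = sum_{n>=2} n(n-1) a_n x^(n-2).
Substitute into P(x) y'' + Q(x) y' + R(x) y = 0 with P(x) = x^2 + 1, Q(x) = 3x, R(x) = 5, and match powers of x.
Initial conditions: a_0 = 3, a_1 = 0.
Setting the coefficient of each power of x to zero and solving order by order (substituting the coefficients already found):
  x^0: 2 a_2 + 5 a_0 = 0  ->  2 a_2 = -5 a_0 = -15  ->  a_2 = -15/2
  x^1: 6 a_3 + 8 a_1 = 0  ->  6 a_3 = -8 a_1 = 0  ->  a_3 = 0
  x^2: 12 a_4 + 13 a_2 = 0  ->  12 a_4 = -13 a_2 = 195/2  ->  a_4 = 65/8
  x^3: 20 a_5 + 20 a_3 = 0  ->  20 a_5 = -20 a_3 = 0  ->  a_5 = 0
Truncated series: y(x) = 3 - (15/2) x^2 + (65/8) x^4 + O(x^6).

a_0 = 3; a_1 = 0; a_2 = -15/2; a_3 = 0; a_4 = 65/8; a_5 = 0


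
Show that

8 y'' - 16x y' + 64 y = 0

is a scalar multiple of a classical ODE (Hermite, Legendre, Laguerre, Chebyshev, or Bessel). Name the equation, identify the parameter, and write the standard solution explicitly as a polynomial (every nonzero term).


All three coefficients share the factor 8; dividing through by 8 gives  y'' - 2x y' + 8 y = 0.
This matches the Hermite equation y'' - 2x y' + 2n y = 0 with 2n = 8, so n = 4; the polynomial solution is H_4(x).
With y = sum_k a_k x^k, matching x^k gives (k+2)(k+1) a_{k+2} = 2(k - n) a_k = 2(k - 4) a_k. The right side vanishes at k = 4, so the series with the parity of 4 terminates at degree 4.
Standard normalization: leading coefficient of H_n is 2^n, so a_4 = 2^4 = 16. Work downward with a_k = (k+1)(k+2) a_{k+2} / (2(k - n)):
  a_2 = (3)(4)(16) / (2(2 - 4)) = 192/(-4) = -48
  a_0 = (1)(2)(-48) / (2(0 - 4)) = -96/(-8) = 12
Hence H_4(x) = 16 x^4 - 48 x^2 + 12.

H_4(x); series = 16 x^4 - 48 x^2 + 12


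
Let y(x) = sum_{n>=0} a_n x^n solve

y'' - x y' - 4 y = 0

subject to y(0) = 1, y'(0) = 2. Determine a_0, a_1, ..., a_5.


Ansatz: y(x) = sum_{n>=0} a_n x^n, so y'(x) = sum_{n>=1} n a_n x^(n-1) and y''(x) = sum_{n>=2} n(n-1) a_n x^(n-2).
Substitute into P(x) y'' + Q(x) y' + R(x) y = 0 with P(x) = 1, Q(x) = -x, R(x) = -4, and match powers of x.
Initial conditions: a_0 = 1, a_1 = 2.
Setting the coefficient of each power of x to zero and solving order by order (substituting the coefficients already found):
  x^0: 2 a_2 - 4 a_0 = 0  ->  2 a_2 = 4 a_0 = 4  ->  a_2 = 2
  x^1: 6 a_3 - 5 a_1 = 0  ->  6 a_3 = 5 a_1 = 10  ->  a_3 = 5/3
  x^2: 12 a_4 - 6 a_2 = 0  ->  12 a_4 = 6 a_2 = 12  ->  a_4 = 1
  x^3: 20 a_5 - 7 a_3 = 0  ->  20 a_5 = 7 a_3 = 35/3  ->  a_5 = 7/12
Truncated series: y(x) = 1 + 2 x + 2 x^2 + (5/3) x^3 + x^4 + (7/12) x^5 + O(x^6).

a_0 = 1; a_1 = 2; a_2 = 2; a_3 = 5/3; a_4 = 1; a_5 = 7/12


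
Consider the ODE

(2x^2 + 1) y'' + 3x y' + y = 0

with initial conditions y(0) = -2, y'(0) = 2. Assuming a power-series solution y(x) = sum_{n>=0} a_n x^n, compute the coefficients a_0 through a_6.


Ansatz: y(x) = sum_{n>=0} a_n x^n, so y'(x) = sum_{n>=1} n a_n x^(n-1) and y''(x) = sum_{n>=2} n(n-1) a_n x^(n-2).
Substitute into P(x) y'' + Q(x) y' + R(x) y = 0 with P(x) = 2x^2 + 1, Q(x) = 3x, R(x) = 1, and match powers of x.
Initial conditions: a_0 = -2, a_1 = 2.
Setting the coefficient of each power of x to zero and solving order by order (substituting the coefficients already found):
  x^0: 2 a_2 + a_0 = 0  ->  2 a_2 = -a_0 = 2  ->  a_2 = 1
  x^1: 6 a_3 + 4 a_1 = 0  ->  6 a_3 = -4 a_1 = -8  ->  a_3 = -4/3
  x^2: 12 a_4 + 11 a_2 = 0  ->  12 a_4 = -11 a_2 = -11  ->  a_4 = -11/12
  x^3: 20 a_5 + 22 a_3 = 0  ->  20 a_5 = -22 a_3 = 88/3  ->  a_5 = 22/15
  x^4: 30 a_6 + 37 a_4 = 0  ->  30 a_6 = -37 a_4 = 407/12  ->  a_6 = 407/360
Truncated series: y(x) = -2 + 2 x + x^2 - (4/3) x^3 - (11/12) x^4 + (22/15) x^5 + (407/360) x^6 + O(x^7).

a_0 = -2; a_1 = 2; a_2 = 1; a_3 = -4/3; a_4 = -11/12; a_5 = 22/15; a_6 = 407/360


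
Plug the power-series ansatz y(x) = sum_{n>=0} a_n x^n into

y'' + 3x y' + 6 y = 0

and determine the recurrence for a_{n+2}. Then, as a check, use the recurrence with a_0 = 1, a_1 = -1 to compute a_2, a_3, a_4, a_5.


Substitute y = sum_n a_n x^n.
y''(x) has coefficient (n+2)(n+1) a_{n+2} at x^n;
3 x y'(x) has coefficient 3 n a_n at x^n (shift);
6 y(x) has coefficient 6 a_n at x^n.
Matching x^n: (n+2)(n+1) a_{n+2} + (3n + 6) a_n = 0.
Thus a_{n+2} = (-3n - 6) / ((n+1)(n+2)) * a_n.

Check with a_0 = 1, a_1 = -1 (apply the recurrence for n = 0, 1, 2, 3): a_0 = 1, a_1 = -1, a_2 = -3, a_3 = 3/2, a_4 = 3, a_5 = -9/8.

a_(n+2) = (-3n - 6) / ((n+1)(n+2)) * a_n; check: a_0 = 1, a_1 = -1, a_2 = -3, a_3 = 3/2, a_4 = 3, a_5 = -9/8
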